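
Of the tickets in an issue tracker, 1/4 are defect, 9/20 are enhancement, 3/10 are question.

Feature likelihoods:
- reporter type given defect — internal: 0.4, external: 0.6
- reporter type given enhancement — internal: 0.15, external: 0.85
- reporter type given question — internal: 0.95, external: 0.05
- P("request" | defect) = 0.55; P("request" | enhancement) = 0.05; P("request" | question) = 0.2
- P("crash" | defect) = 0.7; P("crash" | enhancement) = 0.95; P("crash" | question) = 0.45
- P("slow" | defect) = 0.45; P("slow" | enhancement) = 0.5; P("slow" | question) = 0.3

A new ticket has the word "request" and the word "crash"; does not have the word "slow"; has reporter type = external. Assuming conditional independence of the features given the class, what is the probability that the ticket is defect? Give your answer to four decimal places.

0.7600

defect: 0.25 × 0.6 × 0.55 × 0.7 × (1−0.45) = 0.0317625
enhancement: 0.45 × 0.85 × 0.05 × 0.95 × (1−0.5) = 0.009084375
question: 0.3 × 0.05 × 0.2 × 0.45 × (1−0.3) = 0.000945
P(defect | x) = 0.0317625 / 0.041791875 ≈ 0.7600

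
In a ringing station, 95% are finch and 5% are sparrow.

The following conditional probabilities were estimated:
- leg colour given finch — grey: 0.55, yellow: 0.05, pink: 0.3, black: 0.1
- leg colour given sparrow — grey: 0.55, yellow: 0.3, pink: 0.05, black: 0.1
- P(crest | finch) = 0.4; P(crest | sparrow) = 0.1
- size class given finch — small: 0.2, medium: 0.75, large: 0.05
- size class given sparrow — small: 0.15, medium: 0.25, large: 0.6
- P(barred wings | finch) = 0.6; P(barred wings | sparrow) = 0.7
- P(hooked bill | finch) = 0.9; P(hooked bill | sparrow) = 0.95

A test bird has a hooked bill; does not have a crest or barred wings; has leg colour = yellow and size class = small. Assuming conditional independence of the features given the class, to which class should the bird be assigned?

finch

finch: 0.95 × 0.05 × (1−0.4) × 0.2 × (1−0.6) × 0.9 = 0.002052
sparrow: 0.05 × 0.3 × (1−0.1) × 0.15 × (1−0.7) × 0.95 = 0.000577125
Highest score → finch.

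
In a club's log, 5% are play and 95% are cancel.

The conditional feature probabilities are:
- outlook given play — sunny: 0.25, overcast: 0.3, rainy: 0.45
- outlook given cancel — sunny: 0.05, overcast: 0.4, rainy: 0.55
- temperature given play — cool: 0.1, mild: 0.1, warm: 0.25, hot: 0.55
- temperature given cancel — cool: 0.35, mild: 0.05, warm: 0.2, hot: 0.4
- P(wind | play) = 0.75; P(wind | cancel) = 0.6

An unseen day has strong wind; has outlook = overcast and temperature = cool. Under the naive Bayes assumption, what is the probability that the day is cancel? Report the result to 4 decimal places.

play: 0.05 × 0.3 × 0.1 × 0.75 = 0.001125
cancel: 0.95 × 0.4 × 0.35 × 0.6 = 0.0798
P(cancel | x) = 0.0798 / 0.080925 ≈ 0.9861

0.9861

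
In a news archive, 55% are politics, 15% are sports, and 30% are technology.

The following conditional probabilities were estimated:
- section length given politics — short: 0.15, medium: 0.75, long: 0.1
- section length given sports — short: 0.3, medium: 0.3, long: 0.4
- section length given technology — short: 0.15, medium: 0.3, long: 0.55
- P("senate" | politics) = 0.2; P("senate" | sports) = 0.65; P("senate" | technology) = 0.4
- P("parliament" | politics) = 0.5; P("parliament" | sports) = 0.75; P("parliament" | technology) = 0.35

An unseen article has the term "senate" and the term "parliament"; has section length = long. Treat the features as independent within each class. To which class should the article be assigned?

politics: 0.55 × 0.1 × 0.2 × 0.5 = 0.0055
sports: 0.15 × 0.4 × 0.65 × 0.75 = 0.02925
technology: 0.3 × 0.55 × 0.4 × 0.35 = 0.0231
Highest score → sports.

sports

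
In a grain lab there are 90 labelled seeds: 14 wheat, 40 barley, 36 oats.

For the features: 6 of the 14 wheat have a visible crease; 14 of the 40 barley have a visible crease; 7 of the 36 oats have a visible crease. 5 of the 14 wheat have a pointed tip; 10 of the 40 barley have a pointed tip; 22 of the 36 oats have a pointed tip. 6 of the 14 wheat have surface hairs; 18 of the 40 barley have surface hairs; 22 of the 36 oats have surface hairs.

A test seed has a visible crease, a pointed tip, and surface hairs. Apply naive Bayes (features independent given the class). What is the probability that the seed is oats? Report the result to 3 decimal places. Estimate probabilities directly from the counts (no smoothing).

0.512

wheat: (14/90) × (6/14) × (5/14) × (6/14) ≈ 0.0102041
barley: (40/90) × (14/40) × (10/40) × (18/40) = 0.0175
oats: (36/90) × (7/36) × (22/36) × (22/36) ≈ 0.0290466
P(oats | x) = 0.0290466 / 0.0567507 ≈ 0.512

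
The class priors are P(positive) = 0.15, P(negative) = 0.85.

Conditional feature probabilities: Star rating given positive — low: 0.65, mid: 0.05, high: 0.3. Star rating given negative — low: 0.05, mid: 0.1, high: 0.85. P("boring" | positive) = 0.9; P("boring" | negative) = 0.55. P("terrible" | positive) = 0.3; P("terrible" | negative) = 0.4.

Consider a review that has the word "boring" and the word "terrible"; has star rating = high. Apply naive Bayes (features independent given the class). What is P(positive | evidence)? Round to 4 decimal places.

0.0710

positive: 0.15 × 0.3 × 0.9 × 0.3 = 0.01215
negative: 0.85 × 0.85 × 0.55 × 0.4 = 0.15895
P(positive | x) = 0.01215 / 0.1711 ≈ 0.0710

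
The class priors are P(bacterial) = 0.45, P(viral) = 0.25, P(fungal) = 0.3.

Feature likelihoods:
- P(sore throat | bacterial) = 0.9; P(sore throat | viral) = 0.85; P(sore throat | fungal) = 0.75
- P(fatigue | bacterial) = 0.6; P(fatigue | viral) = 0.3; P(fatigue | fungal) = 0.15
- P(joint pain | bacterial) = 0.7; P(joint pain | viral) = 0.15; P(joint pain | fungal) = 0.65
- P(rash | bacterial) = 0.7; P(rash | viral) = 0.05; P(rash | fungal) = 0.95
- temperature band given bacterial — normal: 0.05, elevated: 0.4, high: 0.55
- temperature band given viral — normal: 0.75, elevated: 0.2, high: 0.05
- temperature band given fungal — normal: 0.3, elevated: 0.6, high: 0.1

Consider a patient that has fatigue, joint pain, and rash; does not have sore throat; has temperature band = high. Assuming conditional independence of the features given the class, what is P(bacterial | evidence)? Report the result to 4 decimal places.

0.9124

bacterial: 0.45 × (1−0.9) × 0.6 × 0.7 × 0.7 × 0.55 = 0.0072765
viral: 0.25 × (1−0.85) × 0.3 × 0.15 × 0.05 × 0.05 = 0.00000421875
fungal: 0.3 × (1−0.75) × 0.15 × 0.65 × 0.95 × 0.1 = 0.0006946875
P(bacterial | x) = 0.0072765 / 0.00797540625 ≈ 0.9124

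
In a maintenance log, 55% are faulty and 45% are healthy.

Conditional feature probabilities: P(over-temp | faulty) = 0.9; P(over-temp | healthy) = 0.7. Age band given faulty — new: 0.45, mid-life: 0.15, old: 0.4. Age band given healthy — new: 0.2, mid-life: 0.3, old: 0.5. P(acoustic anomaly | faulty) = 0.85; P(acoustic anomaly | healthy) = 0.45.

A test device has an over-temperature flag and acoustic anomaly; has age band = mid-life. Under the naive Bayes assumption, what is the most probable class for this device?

faulty: 0.55 × 0.9 × 0.15 × 0.85 = 0.0631125
healthy: 0.45 × 0.7 × 0.3 × 0.45 = 0.042525
Highest score → faulty.

faulty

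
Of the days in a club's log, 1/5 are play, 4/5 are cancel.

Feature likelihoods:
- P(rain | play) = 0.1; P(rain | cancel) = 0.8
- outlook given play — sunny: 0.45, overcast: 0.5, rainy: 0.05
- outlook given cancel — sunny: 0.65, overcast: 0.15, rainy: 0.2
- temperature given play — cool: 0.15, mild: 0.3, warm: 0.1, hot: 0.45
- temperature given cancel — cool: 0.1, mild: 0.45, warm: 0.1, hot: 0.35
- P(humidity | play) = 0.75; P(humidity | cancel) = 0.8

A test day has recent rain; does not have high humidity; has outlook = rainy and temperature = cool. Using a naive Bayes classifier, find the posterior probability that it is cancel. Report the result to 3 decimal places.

0.986

play: 0.2 × 0.1 × 0.05 × 0.15 × (1−0.75) = 0.0000375
cancel: 0.8 × 0.8 × 0.2 × 0.1 × (1−0.8) = 0.00256
P(cancel | x) = 0.00256 / 0.0025975 ≈ 0.986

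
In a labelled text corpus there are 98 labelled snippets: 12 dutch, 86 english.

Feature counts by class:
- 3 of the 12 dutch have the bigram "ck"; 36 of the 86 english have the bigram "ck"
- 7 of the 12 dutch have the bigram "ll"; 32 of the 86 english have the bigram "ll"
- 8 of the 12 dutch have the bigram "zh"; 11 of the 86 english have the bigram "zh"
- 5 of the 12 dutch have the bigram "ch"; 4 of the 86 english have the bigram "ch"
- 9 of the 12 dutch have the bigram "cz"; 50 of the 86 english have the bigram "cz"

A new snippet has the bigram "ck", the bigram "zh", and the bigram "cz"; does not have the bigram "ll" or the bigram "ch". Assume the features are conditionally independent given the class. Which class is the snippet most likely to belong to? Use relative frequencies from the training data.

dutch: (12/98) × (3/12) × (5/12) × (8/12) × (7/12) × (9/12) ≈ 0.00372024
english: (86/98) × (36/86) × (54/86) × (11/86) × (82/86) × (50/86) ≈ 0.0163551
Highest score → english.

english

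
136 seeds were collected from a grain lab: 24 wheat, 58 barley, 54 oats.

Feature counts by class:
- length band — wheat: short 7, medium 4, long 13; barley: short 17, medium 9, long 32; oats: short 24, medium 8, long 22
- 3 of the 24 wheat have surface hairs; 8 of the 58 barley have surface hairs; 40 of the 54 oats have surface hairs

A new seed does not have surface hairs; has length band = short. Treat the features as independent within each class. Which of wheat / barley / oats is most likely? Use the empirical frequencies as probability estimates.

barley

wheat: (24/136) × (7/24) × (21/24) ≈ 0.0450368
barley: (58/136) × (17/58) × (50/58) ≈ 0.107759
oats: (54/136) × (24/54) × (14/54) ≈ 0.0457516
Highest score → barley.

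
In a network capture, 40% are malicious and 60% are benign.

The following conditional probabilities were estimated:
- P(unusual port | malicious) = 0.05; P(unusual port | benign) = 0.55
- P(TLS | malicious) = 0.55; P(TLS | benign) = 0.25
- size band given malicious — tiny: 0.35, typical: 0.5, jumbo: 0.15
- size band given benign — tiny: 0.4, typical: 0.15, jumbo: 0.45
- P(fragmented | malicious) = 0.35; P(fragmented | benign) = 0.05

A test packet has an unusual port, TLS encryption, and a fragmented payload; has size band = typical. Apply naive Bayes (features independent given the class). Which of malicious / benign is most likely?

malicious: 0.4 × 0.05 × 0.55 × 0.5 × 0.35 = 0.001925
benign: 0.6 × 0.55 × 0.25 × 0.15 × 0.05 = 0.00061875
Highest score → malicious.

malicious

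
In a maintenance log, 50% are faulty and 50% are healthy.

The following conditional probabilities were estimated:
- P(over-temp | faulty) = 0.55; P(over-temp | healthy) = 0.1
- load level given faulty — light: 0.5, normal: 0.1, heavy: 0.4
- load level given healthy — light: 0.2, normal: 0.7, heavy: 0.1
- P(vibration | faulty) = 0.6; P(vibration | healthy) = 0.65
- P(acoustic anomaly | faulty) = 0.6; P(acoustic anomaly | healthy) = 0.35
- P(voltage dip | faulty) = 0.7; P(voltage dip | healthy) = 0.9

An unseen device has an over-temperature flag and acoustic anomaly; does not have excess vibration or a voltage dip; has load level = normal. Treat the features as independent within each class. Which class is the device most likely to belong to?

faulty: 0.5 × 0.55 × 0.1 × (1−0.6) × 0.6 × (1−0.7) = 0.00198
healthy: 0.5 × 0.1 × 0.7 × (1−0.65) × 0.35 × (1−0.9) = 0.00042875
Highest score → faulty.

faulty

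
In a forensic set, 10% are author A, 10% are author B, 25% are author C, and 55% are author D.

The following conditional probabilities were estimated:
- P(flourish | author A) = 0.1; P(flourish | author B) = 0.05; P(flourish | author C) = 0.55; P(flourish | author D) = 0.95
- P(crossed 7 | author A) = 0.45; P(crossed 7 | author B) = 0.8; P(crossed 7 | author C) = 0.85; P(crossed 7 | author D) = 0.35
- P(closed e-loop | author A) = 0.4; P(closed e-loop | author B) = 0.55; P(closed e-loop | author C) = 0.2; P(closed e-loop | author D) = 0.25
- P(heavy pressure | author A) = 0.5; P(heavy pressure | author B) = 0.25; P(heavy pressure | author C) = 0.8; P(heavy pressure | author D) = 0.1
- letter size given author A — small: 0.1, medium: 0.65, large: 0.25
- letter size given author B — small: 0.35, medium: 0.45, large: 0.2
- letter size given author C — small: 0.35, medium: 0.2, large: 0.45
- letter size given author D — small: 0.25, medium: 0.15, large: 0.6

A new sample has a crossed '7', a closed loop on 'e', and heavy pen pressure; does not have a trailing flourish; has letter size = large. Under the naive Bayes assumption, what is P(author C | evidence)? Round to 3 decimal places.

0.618

author A: 0.1 × (1−0.1) × 0.45 × 0.4 × 0.5 × 0.25 = 0.002025
author B: 0.1 × (1−0.05) × 0.8 × 0.55 × 0.25 × 0.2 = 0.00209
author C: 0.25 × (1−0.55) × 0.85 × 0.2 × 0.8 × 0.45 = 0.006885
author D: 0.55 × (1−0.95) × 0.35 × 0.25 × 0.1 × 0.6 = 0.000144375
P(author C | x) = 0.006885 / 0.011144375 ≈ 0.618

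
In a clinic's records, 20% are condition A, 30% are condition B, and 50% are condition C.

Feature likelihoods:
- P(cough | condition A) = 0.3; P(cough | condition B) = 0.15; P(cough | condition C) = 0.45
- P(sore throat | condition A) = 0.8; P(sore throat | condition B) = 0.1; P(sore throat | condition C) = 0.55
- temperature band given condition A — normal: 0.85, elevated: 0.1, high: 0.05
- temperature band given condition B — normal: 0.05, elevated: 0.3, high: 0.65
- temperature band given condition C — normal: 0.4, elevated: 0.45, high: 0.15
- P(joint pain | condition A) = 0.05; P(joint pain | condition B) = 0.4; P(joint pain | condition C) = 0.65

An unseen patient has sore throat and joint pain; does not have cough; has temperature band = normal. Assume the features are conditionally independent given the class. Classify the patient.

condition A: 0.2 × (1−0.3) × 0.8 × 0.85 × 0.05 = 0.00476
condition B: 0.3 × (1−0.15) × 0.1 × 0.05 × 0.4 = 0.00051
condition C: 0.5 × (1−0.45) × 0.55 × 0.4 × 0.65 = 0.039325
Highest score → condition C.

condition C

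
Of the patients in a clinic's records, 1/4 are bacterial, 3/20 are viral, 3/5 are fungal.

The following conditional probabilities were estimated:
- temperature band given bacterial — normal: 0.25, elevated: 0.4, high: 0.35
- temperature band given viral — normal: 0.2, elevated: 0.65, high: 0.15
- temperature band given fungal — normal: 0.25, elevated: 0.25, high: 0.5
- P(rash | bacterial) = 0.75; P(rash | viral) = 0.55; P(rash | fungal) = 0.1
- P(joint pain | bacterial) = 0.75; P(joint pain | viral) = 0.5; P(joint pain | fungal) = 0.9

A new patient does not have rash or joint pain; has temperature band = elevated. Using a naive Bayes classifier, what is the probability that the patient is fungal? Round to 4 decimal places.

0.3238

bacterial: 0.25 × 0.4 × (1−0.75) × (1−0.75) = 0.00625
viral: 0.15 × 0.65 × (1−0.55) × (1−0.5) = 0.0219375
fungal: 0.6 × 0.25 × (1−0.1) × (1−0.9) = 0.0135
P(fungal | x) = 0.0135 / 0.0416875 ≈ 0.3238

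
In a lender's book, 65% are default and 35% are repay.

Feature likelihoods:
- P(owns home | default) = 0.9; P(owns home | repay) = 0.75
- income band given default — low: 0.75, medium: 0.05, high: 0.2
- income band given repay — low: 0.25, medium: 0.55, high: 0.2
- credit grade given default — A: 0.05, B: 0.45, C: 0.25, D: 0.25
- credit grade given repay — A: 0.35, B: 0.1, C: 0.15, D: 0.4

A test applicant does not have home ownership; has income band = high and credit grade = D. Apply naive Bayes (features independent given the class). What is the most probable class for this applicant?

default: 0.65 × (1−0.9) × 0.2 × 0.25 = 0.00325
repay: 0.35 × (1−0.75) × 0.2 × 0.4 = 0.007
Highest score → repay.

repay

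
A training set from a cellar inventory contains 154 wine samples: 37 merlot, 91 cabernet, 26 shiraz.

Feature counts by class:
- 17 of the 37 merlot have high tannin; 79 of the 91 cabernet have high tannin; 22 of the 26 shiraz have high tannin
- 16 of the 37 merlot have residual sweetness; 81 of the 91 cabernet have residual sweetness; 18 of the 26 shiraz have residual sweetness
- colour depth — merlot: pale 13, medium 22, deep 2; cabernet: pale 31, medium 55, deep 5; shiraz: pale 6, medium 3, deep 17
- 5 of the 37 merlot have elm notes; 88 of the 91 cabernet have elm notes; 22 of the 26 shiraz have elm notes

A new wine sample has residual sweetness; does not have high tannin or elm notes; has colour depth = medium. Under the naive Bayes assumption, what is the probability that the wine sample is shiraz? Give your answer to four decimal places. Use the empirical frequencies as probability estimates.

merlot: (37/154) × (20/37) × (16/37) × (22/37) × (32/37) ≈ 0.02888
cabernet: (91/154) × (12/91) × (81/91) × (55/91) × (3/91) ≈ 0.00138199
shiraz: (26/154) × (4/26) × (18/26) × (3/26) × (4/26) ≈ 0.000319207
P(shiraz | x) = 0.000319207 / 0.030581197 ≈ 0.0104

0.0104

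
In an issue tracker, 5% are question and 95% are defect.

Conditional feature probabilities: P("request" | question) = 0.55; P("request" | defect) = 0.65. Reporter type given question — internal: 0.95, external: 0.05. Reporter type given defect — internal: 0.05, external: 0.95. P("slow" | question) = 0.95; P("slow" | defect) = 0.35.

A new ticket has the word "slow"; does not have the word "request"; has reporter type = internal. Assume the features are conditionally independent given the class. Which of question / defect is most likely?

question: 0.05 × (1−0.55) × 0.95 × 0.95 = 0.02030625
defect: 0.95 × (1−0.65) × 0.05 × 0.35 = 0.00581875
Highest score → question.

question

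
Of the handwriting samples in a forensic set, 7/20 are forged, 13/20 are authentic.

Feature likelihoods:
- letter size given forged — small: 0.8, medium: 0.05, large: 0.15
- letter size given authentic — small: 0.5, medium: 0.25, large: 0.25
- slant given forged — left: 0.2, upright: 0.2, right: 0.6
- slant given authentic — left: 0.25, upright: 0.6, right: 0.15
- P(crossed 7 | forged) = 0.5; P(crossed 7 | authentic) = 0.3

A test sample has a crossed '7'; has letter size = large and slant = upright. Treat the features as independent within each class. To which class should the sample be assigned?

forged: 0.35 × 0.15 × 0.2 × 0.5 = 0.00525
authentic: 0.65 × 0.25 × 0.6 × 0.3 = 0.02925
Highest score → authentic.

authentic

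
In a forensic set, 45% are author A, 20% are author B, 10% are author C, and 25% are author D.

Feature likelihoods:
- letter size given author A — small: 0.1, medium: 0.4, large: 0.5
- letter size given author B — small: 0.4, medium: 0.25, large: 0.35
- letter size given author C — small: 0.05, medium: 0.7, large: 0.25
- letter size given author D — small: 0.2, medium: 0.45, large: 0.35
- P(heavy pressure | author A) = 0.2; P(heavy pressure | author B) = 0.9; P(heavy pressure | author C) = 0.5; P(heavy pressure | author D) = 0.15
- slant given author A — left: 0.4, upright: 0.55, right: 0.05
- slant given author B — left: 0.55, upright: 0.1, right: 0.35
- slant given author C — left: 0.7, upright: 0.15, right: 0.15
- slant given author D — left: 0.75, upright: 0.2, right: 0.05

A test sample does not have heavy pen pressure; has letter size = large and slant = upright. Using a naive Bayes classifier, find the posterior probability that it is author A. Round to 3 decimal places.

0.850

author A: 0.45 × 0.5 × (1−0.2) × 0.55 = 0.099
author B: 0.2 × 0.35 × (1−0.9) × 0.1 = 0.0007
author C: 0.1 × 0.25 × (1−0.5) × 0.15 = 0.001875
author D: 0.25 × 0.35 × (1−0.15) × 0.2 = 0.014875
P(author A | x) = 0.099 / 0.11645 ≈ 0.850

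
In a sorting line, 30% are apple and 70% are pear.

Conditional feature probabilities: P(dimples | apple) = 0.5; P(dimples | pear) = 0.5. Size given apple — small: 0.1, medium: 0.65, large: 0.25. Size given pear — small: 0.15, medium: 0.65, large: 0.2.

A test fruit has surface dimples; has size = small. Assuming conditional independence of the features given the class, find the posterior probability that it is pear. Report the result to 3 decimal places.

apple: 0.3 × 0.5 × 0.1 = 0.015
pear: 0.7 × 0.5 × 0.15 = 0.0525
P(pear | x) = 0.0525 / 0.0675 ≈ 0.778

0.778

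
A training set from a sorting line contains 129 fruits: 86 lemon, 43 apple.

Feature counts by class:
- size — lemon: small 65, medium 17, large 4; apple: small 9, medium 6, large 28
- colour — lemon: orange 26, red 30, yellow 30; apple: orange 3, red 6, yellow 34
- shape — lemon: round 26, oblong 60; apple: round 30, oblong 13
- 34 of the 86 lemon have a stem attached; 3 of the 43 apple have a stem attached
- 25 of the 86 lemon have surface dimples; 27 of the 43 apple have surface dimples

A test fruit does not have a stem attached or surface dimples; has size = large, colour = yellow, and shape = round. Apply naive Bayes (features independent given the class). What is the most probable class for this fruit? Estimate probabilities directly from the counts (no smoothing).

apple

lemon: (86/129) × (4/86) × (30/86) × (26/86) × (52/86) × (61/86) ≈ 0.0014025
apple: (43/129) × (28/43) × (34/43) × (30/43) × (40/43) × (16/43) ≈ 0.0414452
Highest score → apple.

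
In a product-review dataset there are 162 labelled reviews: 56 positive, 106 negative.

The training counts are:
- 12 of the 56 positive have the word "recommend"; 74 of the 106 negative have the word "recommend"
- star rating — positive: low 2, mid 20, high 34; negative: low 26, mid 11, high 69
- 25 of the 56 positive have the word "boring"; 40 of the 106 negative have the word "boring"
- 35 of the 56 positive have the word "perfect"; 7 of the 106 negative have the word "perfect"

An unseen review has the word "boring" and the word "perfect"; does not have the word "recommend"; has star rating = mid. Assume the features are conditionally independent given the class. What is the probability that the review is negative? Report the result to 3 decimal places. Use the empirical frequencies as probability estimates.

0.019

positive: (56/162) × (44/56) × (20/56) × (25/56) × (35/56) ≈ 0.0270652
negative: (106/162) × (32/106) × (11/106) × (40/106) × (7/106) ≈ 0.00051082
P(negative | x) = 0.00051082 / 0.02757602 ≈ 0.019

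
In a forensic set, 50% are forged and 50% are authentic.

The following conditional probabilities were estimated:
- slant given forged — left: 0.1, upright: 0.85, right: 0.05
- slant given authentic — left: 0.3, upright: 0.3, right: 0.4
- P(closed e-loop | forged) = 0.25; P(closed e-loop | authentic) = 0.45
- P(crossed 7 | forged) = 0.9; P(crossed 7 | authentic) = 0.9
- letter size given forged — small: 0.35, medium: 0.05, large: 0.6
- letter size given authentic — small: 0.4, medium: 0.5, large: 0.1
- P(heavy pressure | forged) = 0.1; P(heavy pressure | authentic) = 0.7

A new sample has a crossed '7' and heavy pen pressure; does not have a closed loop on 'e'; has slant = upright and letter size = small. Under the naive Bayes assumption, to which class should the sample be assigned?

forged: 0.5 × 0.85 × (1−0.25) × 0.9 × 0.35 × 0.1 = 0.010040625
authentic: 0.5 × 0.3 × (1−0.45) × 0.9 × 0.4 × 0.7 = 0.02079
Highest score → authentic.

authentic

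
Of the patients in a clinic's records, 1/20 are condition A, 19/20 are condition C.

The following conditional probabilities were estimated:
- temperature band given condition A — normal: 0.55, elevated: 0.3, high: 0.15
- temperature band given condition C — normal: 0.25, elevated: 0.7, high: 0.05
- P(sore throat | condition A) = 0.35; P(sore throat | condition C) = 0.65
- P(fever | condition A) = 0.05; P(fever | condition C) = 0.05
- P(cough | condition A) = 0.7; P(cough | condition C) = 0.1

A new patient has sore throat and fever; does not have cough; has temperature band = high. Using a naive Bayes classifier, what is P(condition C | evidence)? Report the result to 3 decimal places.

0.972

condition A: 0.05 × 0.15 × 0.35 × 0.05 × (1−0.7) = 0.000039375
condition C: 0.95 × 0.05 × 0.65 × 0.05 × (1−0.1) = 0.001389375
P(condition C | x) = 0.001389375 / 0.00142875 ≈ 0.972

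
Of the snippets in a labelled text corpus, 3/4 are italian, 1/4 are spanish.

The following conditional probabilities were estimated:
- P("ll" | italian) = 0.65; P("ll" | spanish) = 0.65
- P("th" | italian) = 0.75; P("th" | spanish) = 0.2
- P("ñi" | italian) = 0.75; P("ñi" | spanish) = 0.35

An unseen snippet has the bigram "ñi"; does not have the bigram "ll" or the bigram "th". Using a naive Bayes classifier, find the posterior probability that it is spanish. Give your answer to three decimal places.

0.332

italian: 0.75 × (1−0.65) × (1−0.75) × 0.75 = 0.04921875
spanish: 0.25 × (1−0.65) × (1−0.2) × 0.35 = 0.0245
P(spanish | x) = 0.0245 / 0.07371875 ≈ 0.332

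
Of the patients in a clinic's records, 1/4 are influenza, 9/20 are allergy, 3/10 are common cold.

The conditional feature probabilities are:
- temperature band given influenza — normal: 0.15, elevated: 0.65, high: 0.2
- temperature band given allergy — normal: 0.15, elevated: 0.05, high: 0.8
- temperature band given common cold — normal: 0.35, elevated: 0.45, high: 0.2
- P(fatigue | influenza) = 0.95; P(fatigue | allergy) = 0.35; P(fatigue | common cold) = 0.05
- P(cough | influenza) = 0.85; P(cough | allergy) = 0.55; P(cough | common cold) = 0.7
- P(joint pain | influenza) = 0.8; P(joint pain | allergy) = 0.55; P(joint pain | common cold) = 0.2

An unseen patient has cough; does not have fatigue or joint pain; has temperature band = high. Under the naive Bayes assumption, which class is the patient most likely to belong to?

influenza: 0.25 × 0.2 × (1−0.95) × 0.85 × (1−0.8) = 0.000425
allergy: 0.45 × 0.8 × (1−0.35) × 0.55 × (1−0.55) = 0.057915
common cold: 0.3 × 0.2 × (1−0.05) × 0.7 × (1−0.2) = 0.03192
Highest score → allergy.

allergy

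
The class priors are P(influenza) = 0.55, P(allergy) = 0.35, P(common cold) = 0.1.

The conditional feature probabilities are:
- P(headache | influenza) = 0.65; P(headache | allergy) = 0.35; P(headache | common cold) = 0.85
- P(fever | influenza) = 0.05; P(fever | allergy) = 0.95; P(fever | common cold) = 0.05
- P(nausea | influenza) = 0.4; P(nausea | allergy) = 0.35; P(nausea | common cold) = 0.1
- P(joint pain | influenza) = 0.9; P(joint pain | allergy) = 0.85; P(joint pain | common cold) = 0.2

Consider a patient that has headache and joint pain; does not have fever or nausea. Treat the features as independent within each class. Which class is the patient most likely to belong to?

influenza: 0.55 × 0.65 × (1−0.05) × (1−0.4) × 0.9 = 0.1833975
allergy: 0.35 × 0.35 × (1−0.95) × (1−0.35) × 0.85 = 0.0033840625
common cold: 0.1 × 0.85 × (1−0.05) × (1−0.1) × 0.2 = 0.014535
Highest score → influenza.

influenza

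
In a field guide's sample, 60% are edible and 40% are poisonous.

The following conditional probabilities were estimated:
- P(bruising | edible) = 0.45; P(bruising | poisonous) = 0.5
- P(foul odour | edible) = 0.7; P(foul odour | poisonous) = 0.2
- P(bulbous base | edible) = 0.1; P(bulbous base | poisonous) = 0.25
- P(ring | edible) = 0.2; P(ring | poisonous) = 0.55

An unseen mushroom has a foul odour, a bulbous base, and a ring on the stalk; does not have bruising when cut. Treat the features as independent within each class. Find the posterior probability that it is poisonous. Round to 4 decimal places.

0.5435

edible: 0.6 × (1−0.45) × 0.7 × 0.1 × 0.2 = 0.00462
poisonous: 0.4 × (1−0.5) × 0.2 × 0.25 × 0.55 = 0.0055
P(poisonous | x) = 0.0055 / 0.01012 ≈ 0.5435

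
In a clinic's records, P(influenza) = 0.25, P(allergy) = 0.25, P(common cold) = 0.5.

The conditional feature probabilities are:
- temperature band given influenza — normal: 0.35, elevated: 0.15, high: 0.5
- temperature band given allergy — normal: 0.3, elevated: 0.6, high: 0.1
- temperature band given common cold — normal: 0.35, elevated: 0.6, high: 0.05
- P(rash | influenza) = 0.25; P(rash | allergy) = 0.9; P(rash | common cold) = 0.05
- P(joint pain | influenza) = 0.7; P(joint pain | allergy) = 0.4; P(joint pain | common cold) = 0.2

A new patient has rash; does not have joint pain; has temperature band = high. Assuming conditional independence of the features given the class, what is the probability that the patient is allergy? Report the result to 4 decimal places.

0.5654

influenza: 0.25 × 0.5 × 0.25 × (1−0.7) = 0.009375
allergy: 0.25 × 0.1 × 0.9 × (1−0.4) = 0.0135
common cold: 0.5 × 0.05 × 0.05 × (1−0.2) = 0.001
P(allergy | x) = 0.0135 / 0.023875 ≈ 0.5654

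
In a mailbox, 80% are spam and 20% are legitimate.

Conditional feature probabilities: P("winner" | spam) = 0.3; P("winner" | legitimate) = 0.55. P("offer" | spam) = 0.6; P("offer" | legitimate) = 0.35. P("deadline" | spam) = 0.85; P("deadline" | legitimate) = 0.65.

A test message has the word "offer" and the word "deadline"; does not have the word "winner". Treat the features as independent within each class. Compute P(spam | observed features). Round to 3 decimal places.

0.933

spam: 0.8 × (1−0.3) × 0.6 × 0.85 = 0.2856
legitimate: 0.2 × (1−0.55) × 0.35 × 0.65 = 0.020475
P(spam | x) = 0.2856 / 0.306075 ≈ 0.933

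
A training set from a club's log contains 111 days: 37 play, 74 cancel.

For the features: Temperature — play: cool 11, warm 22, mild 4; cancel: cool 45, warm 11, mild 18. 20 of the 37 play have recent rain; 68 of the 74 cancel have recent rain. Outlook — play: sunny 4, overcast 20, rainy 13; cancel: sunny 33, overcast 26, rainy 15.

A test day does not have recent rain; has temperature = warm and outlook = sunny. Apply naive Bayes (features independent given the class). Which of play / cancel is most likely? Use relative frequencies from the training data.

play

play: (37/111) × (22/37) × (17/37) × (4/37) ≈ 0.00984476
cancel: (74/111) × (11/74) × (6/74) × (33/74) ≈ 0.0035832
Highest score → play.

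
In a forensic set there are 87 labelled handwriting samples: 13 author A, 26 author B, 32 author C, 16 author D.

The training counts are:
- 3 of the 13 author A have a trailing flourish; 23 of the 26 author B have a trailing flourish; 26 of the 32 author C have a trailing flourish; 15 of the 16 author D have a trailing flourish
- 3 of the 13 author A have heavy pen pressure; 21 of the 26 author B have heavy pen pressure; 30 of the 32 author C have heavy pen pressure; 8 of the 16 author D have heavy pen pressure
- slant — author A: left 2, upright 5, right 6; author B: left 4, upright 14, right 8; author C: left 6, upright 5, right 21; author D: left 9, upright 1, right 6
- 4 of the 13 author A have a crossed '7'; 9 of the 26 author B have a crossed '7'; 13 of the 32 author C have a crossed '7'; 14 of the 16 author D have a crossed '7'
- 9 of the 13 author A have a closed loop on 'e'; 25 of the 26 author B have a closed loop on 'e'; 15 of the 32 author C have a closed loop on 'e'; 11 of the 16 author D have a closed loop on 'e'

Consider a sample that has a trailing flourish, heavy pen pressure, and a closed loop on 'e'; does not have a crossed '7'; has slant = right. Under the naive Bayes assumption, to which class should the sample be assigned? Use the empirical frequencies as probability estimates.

author C

author A: (13/87) × (3/13) × (3/13) × (6/13) × (9/13) × (9/13) ≈ 0.0017603
author B: (26/87) × (23/26) × (21/26) × (8/26) × (17/26) × (25/26) ≈ 0.041306
author C: (32/87) × (26/32) × (30/32) × (21/32) × (19/32) × (15/32) ≈ 0.0511728
author D: (16/87) × (15/16) × (8/16) × (6/16) × (2/16) × (11/16) ≈ 0.00277815
Highest score → author C.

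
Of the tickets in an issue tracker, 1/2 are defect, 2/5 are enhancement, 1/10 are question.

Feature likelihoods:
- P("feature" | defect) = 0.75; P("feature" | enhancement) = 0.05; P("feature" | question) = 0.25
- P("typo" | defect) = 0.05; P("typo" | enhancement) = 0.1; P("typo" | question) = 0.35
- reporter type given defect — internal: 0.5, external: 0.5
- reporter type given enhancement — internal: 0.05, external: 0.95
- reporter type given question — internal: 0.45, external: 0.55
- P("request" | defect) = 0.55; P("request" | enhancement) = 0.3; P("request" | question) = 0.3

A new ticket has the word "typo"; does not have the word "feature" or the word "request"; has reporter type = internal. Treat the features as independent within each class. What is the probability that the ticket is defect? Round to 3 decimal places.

defect: 0.5 × (1−0.75) × 0.05 × 0.5 × (1−0.55) = 0.00140625
enhancement: 0.4 × (1−0.05) × 0.1 × 0.05 × (1−0.3) = 0.00133
question: 0.1 × (1−0.25) × 0.35 × 0.45 × (1−0.3) = 0.00826875
P(defect | x) = 0.00140625 / 0.011005 ≈ 0.128

0.128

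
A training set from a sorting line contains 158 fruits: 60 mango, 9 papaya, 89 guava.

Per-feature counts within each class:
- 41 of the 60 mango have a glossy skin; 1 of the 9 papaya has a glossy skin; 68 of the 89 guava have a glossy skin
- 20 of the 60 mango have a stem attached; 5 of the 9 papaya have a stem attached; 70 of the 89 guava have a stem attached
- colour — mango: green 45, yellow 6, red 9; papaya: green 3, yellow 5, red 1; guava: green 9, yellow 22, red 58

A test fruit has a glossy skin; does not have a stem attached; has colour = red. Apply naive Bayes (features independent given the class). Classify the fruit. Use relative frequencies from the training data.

guava

mango: (60/158) × (41/60) × (40/60) × (9/60) ≈ 0.0259494
papaya: (9/158) × (1/9) × (4/9) × (1/9) ≈ 0.000312549
guava: (89/158) × (68/89) × (19/89) × (58/89) ≈ 0.0598761
Highest score → guava.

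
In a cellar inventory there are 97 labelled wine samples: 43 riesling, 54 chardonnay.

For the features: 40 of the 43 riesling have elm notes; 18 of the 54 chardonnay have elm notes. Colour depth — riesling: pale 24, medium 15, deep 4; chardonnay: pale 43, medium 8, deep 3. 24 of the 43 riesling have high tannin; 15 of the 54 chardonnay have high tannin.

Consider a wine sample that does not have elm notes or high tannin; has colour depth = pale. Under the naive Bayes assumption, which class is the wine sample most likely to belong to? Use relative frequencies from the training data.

chardonnay

riesling: (43/97) × (3/43) × (24/43) × (19/43) ≈ 0.00762742
chardonnay: (54/97) × (36/54) × (43/54) × (39/54) ≈ 0.21344
Highest score → chardonnay.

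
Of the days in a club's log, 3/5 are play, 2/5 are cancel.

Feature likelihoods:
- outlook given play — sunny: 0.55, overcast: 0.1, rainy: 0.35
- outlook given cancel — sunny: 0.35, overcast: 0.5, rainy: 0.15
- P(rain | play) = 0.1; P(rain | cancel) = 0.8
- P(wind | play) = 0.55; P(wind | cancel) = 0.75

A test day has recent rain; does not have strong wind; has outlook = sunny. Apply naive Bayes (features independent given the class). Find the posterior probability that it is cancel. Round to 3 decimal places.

play: 0.6 × 0.55 × 0.1 × (1−0.55) = 0.01485
cancel: 0.4 × 0.35 × 0.8 × (1−0.75) = 0.028
P(cancel | x) = 0.028 / 0.04285 ≈ 0.653

0.653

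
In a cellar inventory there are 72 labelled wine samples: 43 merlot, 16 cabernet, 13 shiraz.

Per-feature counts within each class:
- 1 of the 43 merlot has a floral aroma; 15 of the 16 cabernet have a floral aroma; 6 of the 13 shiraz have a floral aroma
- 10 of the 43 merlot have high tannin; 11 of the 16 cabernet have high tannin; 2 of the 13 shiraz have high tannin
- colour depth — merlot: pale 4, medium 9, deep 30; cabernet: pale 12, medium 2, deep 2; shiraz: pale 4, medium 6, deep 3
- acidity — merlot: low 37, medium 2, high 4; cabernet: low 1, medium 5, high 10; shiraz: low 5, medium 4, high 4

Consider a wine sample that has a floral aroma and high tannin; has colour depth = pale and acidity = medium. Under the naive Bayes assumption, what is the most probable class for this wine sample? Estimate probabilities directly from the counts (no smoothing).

cabernet

merlot: (43/72) × (1/43) × (10/43) × (4/43) × (2/43) ≈ 0.000013975
cabernet: (16/72) × (15/16) × (11/16) × (12/16) × (5/16) = 0.0335693359375
shiraz: (13/72) × (6/13) × (2/13) × (4/13) × (4/13) ≈ 0.00121378
Highest score → cabernet.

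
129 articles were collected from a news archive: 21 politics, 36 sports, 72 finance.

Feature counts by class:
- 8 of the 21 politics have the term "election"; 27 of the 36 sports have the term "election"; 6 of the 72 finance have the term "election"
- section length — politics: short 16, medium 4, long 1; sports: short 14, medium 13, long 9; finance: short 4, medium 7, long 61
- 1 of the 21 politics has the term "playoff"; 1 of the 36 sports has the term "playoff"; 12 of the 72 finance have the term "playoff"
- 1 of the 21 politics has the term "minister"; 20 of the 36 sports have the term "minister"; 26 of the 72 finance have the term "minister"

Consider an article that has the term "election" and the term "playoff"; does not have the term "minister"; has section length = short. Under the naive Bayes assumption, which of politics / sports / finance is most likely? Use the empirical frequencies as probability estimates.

politics

politics: (21/129) × (8/21) × (16/21) × (1/21) × (20/21) ≈ 0.00214285
sports: (36/129) × (27/36) × (14/36) × (1/36) × (16/36) ≈ 0.00100488
finance: (72/129) × (6/72) × (4/72) × (12/72) × (46/72) ≈ 0.000275146
Highest score → politics.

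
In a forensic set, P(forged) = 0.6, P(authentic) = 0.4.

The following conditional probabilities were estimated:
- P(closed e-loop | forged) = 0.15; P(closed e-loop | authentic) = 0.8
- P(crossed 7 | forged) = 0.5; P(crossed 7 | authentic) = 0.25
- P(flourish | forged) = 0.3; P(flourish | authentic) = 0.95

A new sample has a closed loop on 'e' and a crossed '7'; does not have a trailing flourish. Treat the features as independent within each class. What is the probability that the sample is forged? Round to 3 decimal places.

0.887

forged: 0.6 × 0.15 × 0.5 × (1−0.3) = 0.0315
authentic: 0.4 × 0.8 × 0.25 × (1−0.95) = 0.004
P(forged | x) = 0.0315 / 0.0355 ≈ 0.887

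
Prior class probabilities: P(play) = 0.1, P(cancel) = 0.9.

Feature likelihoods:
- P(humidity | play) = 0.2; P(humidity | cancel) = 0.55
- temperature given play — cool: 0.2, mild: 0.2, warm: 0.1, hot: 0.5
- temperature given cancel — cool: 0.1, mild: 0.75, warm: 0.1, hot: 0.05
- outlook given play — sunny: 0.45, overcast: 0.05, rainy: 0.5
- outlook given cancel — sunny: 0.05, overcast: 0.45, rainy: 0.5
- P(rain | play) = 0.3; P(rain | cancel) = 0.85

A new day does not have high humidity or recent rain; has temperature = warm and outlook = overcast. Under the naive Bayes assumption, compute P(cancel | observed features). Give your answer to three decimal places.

0.907

play: 0.1 × (1−0.2) × 0.1 × 0.05 × (1−0.3) = 0.00028
cancel: 0.9 × (1−0.55) × 0.1 × 0.45 × (1−0.85) = 0.00273375
P(cancel | x) = 0.00273375 / 0.00301375 ≈ 0.907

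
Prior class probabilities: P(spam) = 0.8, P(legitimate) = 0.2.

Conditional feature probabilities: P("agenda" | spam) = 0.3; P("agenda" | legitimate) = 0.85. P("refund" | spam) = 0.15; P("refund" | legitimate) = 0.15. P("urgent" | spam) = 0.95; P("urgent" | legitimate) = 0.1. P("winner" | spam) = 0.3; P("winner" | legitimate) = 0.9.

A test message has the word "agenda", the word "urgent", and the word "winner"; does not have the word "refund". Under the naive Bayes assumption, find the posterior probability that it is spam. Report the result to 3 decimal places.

spam: 0.8 × 0.3 × (1−0.15) × 0.95 × 0.3 = 0.05814
legitimate: 0.2 × 0.85 × (1−0.15) × 0.1 × 0.9 = 0.013005
P(spam | x) = 0.05814 / 0.071145 ≈ 0.817

0.817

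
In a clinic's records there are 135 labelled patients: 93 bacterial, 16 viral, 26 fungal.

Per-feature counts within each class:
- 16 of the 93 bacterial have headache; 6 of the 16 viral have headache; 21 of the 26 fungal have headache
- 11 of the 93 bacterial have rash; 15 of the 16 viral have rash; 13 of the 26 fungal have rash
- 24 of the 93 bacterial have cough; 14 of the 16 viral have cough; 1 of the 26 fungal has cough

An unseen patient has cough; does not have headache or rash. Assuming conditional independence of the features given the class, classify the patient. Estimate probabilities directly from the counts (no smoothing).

bacterial

bacterial: (93/135) × (77/93) × (82/93) × (24/93) ≈ 0.129783
viral: (16/135) × (10/16) × (1/16) × (14/16) ≈ 0.00405093
fungal: (26/135) × (5/26) × (13/26) × (1/26) ≈ 0.000712251
Highest score → bacterial.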